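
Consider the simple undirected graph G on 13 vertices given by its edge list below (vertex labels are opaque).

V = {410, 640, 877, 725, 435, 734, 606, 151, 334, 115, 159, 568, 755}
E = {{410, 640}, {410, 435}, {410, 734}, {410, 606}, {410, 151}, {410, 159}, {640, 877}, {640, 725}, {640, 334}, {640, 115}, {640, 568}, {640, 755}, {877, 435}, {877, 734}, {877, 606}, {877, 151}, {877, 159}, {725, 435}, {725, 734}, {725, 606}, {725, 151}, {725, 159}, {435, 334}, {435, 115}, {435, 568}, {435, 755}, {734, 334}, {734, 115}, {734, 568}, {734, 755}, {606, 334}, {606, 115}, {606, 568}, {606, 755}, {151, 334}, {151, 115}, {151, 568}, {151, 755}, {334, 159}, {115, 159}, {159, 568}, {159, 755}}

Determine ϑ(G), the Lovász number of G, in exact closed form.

N(734) = {410, 877, 725, 334, 115, 568, 755}, |N(734)| = 7.
Vertex 334 has 6 neighbors: 640, 435, 734, 606, 151, 159.
N(115) = {640, 435, 734, 606, 151, 159}, |N(115)| = 6.
N(755) = {640, 435, 734, 606, 151, 159}, |N(755)| = 6.
Complete multipartite on [7, 6]: sandwich collapses at ϑ=7.
Numerically 7.000000000.
Sandwich: α(G)=7 ≤ ϑ(G)=7 ≤ χ(Ḡ)=7 (collapsed).

7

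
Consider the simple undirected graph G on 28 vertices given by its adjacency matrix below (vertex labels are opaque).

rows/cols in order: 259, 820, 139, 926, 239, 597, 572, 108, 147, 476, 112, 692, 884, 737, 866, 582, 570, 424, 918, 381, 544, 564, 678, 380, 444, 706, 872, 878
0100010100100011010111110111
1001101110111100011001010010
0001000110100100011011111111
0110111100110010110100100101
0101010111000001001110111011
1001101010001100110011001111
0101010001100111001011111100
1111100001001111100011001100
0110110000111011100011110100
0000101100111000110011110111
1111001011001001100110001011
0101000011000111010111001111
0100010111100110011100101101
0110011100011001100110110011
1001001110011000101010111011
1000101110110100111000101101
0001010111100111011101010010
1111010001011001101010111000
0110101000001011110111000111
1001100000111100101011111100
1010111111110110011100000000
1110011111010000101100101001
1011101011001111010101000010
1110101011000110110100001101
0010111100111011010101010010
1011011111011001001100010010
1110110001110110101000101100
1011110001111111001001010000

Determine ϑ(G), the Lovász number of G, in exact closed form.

7

N(692) = {820, 926, 147, 476, 737, 866, 582, 424, 381, 544, 564, 444, 706, 872, 878}, |N(692)| = 15.
deg(381) = 15; N(381) = {259, 926, 239, 112, 692, 884, 737, 570, 918, 544, 564, 678, 380, 444, 706}.
deg(678) = 15; N(678) = {259, 139, 926, 239, 572, 147, 476, 884, 737, 866, 582, 424, 381, 564, 872}.
N(544) = {259, 139, 239, 597, 572, 108, 147, 476, 112, 692, 737, 866, 424, 918, 381}, |N(544)| = 15.
Regular of degree 15 on 28 vertices: Kneser K(8,2) on C(8,2)=28 vertices.
Distinct eigenvalues (to 5 d.p.): [15.0, 1.0, -5.0].
Lovász: ϑ = −28(-5)/(15+-1*(-5)) = 7.
Numerically 7.0000000.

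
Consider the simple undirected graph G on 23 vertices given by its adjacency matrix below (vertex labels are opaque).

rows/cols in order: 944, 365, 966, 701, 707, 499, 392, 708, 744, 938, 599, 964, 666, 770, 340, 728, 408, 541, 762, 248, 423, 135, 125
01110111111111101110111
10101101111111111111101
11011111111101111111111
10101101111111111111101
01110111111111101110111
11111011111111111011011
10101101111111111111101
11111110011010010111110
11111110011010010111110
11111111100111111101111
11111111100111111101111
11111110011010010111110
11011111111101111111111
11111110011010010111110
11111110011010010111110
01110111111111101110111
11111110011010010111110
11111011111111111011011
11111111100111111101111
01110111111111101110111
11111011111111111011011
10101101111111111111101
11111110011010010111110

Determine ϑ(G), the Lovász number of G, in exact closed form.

deg(707) = 19; N(707) = {365, 966, 701, 499, 392, 708, 744, 938, 599, 964, 666, 770, 340, 408, 541, 762, 423, 135, 125}.
N(365) = {944, 966, 707, 499, 708, 744, 938, 599, 964, 666, 770, 340, 728, 408, 541, 762, 248, 423, 125}, |N(365)| = 19.
deg(392) = 19; N(392) = {944, 966, 707, 499, 708, 744, 938, 599, 964, 666, 770, 340, 728, 408, 541, 762, 248, 423, 125}.
deg(499) = 20; N(499) = {944, 365, 966, 701, 707, 392, 708, 744, 938, 599, 964, 666, 770, 340, 728, 408, 762, 248, 135, 125}.
6 parts of sizes [7, 4, 4, 3, 3, 2]; α(G) = 7 = ϑ (perfect).
= 7.00000000… (decimal).
7 ≤ 7 ≤ 7: collapsed.

7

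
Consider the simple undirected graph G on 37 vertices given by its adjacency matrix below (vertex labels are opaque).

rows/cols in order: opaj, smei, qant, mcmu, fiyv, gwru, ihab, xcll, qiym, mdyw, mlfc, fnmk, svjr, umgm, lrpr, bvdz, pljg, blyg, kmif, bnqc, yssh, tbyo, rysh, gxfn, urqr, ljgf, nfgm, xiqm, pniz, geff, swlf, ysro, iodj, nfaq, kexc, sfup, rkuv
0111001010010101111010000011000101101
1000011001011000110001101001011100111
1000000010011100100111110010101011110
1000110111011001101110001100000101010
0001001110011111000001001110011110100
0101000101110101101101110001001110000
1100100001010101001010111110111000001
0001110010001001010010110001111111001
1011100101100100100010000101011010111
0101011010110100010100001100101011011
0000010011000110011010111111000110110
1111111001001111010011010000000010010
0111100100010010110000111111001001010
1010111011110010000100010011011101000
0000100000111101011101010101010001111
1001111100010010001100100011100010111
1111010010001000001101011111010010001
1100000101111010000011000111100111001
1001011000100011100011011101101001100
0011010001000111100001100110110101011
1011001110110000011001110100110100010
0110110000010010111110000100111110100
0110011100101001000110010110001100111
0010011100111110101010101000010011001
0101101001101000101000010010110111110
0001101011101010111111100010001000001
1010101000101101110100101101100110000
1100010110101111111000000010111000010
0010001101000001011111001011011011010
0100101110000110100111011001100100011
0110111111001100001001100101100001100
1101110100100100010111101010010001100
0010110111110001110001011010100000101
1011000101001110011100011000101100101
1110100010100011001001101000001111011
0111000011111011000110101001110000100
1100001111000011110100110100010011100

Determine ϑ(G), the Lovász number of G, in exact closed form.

sqrt(37)

deg(ysro) = 18; N(ysro) = {opaj, smei, mcmu, fiyv, gwru, xcll, mlfc, umgm, blyg, bnqc, yssh, tbyo, rysh, urqr, nfgm, geff, nfaq, kexc}.
Vertex blyg has 18 neighbors: opaj, smei, xcll, mdyw, mlfc, fnmk, svjr, lrpr, yssh, tbyo, ljgf, nfgm, xiqm, pniz, ysro, iodj, nfaq, rkuv.
deg(nfaq) = 18; N(nfaq) = {opaj, qant, mcmu, xcll, mdyw, svjr, umgm, lrpr, blyg, kmif, bnqc, gxfn, urqr, pniz, swlf, ysro, kexc, rkuv}.
N(pljg) = {opaj, smei, qant, mcmu, gwru, qiym, svjr, kmif, bnqc, tbyo, gxfn, urqr, ljgf, nfgm, xiqm, geff, iodj, rkuv}, |N(pljg)| = 18.
Regular of degree 18 on 37 vertices: Paley(37): SR with (k,λ,μ)=(18,8,9).
A has 3 distinct eigenvalues ≈ [18.0, 2.5414, -3.5414].
λ_max=18, λ_min=-sqrt(37)/2 - 1/2; ϑ = −37·λ_min/(λ_max−λ_min) = sqrt(37).
≈ 6.08276253 (to 8 d.p.).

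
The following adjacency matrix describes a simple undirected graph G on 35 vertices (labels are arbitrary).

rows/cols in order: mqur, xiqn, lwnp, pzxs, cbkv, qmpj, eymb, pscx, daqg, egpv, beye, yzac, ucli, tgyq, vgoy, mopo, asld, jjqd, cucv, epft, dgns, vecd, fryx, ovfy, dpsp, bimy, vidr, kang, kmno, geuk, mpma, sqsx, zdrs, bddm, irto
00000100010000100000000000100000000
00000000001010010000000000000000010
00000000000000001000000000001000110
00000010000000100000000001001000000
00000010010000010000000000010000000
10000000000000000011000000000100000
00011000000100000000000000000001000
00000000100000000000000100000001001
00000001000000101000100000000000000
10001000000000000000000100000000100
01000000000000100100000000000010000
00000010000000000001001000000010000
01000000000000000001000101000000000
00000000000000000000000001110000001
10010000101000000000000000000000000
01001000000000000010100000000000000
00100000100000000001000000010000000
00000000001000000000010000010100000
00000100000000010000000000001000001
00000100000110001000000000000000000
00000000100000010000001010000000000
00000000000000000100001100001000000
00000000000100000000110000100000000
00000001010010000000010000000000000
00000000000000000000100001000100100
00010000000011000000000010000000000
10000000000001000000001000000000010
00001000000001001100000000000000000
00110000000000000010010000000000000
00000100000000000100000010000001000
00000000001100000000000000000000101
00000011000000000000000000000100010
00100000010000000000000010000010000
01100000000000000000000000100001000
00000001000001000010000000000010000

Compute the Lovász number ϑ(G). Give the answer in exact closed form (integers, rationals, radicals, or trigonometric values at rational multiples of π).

15

Vertex mpma has 4 neighbors: beye, yzac, zdrs, irto.
Vertex vidr has 4 neighbors: mqur, tgyq, fryx, bddm.
N(geuk) = {qmpj, jjqd, dpsp, sqsx}, |N(geuk)| = 4.
deg(pscx) = 4; N(pscx) = {daqg, ovfy, sqsx, irto}.
G on 35 vertices is 4-regular; Kneser K(7,3) on C(7,3)=35 vertices.
The 4 distinct eigenvalues: [4.0, 2.0, -1.0, -3.0].
−35·(-3) / ((4)−(-3)) = 15 = ϑ(G).
= 15.000000… (decimal).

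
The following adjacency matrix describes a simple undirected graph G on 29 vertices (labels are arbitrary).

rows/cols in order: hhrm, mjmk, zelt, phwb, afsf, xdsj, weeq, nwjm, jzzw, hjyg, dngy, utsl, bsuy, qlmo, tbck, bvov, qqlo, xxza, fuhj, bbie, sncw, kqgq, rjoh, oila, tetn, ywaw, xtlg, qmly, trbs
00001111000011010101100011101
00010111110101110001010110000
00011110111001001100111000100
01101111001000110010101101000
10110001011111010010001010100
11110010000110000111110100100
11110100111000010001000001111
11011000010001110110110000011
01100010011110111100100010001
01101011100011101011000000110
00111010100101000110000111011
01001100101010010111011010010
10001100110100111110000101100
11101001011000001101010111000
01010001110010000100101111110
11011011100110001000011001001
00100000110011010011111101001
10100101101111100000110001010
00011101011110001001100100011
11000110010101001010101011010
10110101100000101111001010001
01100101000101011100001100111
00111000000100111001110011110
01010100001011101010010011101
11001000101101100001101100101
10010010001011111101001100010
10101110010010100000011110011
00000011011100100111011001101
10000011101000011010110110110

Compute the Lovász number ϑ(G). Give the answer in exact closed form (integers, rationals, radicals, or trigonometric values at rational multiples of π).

sqrt(29)

Vertex nwjm has 14 neighbors: hhrm, mjmk, phwb, afsf, hjyg, qlmo, tbck, bvov, xxza, fuhj, sncw, kqgq, qmly, trbs.
N(kqgq) = {mjmk, zelt, xdsj, nwjm, utsl, qlmo, bvov, qqlo, xxza, rjoh, oila, xtlg, qmly, trbs}, |N(kqgq)| = 14.
deg(qlmo) = 14; N(qlmo) = {hhrm, mjmk, zelt, afsf, nwjm, hjyg, dngy, qqlo, xxza, bbie, kqgq, oila, tetn, ywaw}.
Vertex jzzw has 14 neighbors: mjmk, zelt, weeq, hjyg, dngy, utsl, bsuy, tbck, bvov, qqlo, xxza, sncw, tetn, trbs.
29-vertex 14-regular graph: SR(29,14,6,7) — a Paley graph.
A has 3 distinct eigenvalues ≈ [14.0, 2.192582, -3.192582].
With N=29: ϑ(G) = 29·(-(-sqrt(29)/2 - 1/2))/(14−(-sqrt(29)/2 - 1/2)) = sqrt(29).
ϑ(G) ≈ 5.385164807.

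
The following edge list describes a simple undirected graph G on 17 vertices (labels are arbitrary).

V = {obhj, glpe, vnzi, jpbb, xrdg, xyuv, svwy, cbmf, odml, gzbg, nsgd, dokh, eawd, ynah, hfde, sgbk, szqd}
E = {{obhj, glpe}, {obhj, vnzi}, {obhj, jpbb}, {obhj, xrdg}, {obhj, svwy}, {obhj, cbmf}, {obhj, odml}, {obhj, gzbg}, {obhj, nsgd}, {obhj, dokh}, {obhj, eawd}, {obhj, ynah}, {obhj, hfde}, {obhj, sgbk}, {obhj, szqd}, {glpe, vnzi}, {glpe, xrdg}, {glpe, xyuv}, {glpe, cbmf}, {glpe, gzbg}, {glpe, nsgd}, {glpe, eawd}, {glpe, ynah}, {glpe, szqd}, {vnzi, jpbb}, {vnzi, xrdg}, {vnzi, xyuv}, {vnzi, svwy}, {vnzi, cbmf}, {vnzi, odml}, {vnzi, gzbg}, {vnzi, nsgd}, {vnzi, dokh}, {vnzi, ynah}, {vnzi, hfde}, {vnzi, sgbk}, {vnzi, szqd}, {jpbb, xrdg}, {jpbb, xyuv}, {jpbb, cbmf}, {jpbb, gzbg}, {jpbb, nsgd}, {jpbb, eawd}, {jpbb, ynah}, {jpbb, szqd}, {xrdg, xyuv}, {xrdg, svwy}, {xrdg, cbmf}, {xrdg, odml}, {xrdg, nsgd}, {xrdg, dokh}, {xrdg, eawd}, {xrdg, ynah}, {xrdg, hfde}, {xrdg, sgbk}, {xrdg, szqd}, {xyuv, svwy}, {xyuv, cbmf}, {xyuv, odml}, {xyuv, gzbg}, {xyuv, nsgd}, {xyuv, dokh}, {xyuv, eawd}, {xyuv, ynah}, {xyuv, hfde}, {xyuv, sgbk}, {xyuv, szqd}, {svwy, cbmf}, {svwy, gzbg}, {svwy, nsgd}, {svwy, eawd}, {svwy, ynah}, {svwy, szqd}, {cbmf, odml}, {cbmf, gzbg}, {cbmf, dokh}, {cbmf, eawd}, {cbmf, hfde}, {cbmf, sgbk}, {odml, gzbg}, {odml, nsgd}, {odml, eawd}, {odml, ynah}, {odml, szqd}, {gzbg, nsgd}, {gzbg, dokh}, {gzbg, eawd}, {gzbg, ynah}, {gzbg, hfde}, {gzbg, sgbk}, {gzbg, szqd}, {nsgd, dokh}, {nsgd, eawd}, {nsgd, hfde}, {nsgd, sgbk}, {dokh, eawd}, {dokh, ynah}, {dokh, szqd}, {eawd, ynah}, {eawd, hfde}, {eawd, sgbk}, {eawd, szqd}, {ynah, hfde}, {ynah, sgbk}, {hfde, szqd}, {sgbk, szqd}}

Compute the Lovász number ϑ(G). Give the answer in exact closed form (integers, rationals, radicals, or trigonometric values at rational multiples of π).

7

N(xrdg) = {obhj, glpe, vnzi, jpbb, xyuv, svwy, cbmf, odml, nsgd, dokh, eawd, ynah, hfde, sgbk, szqd}, |N(xrdg)| = 15.
N(szqd) = {obhj, glpe, vnzi, jpbb, xrdg, xyuv, svwy, odml, gzbg, dokh, eawd, hfde, sgbk}, |N(szqd)| = 13.
N(vnzi) = {obhj, glpe, jpbb, xrdg, xyuv, svwy, cbmf, odml, gzbg, nsgd, dokh, ynah, hfde, sgbk, szqd}, |N(vnzi)| = 15.
N(cbmf) = {obhj, glpe, vnzi, jpbb, xrdg, xyuv, svwy, odml, gzbg, dokh, eawd, hfde, sgbk}, |N(cbmf)| = 13.
K_{7,4,2,2,2} (perfect); ϑ(G) = α(G) = max{7,4,2,2,2} = 7.
ϑ(G) ≈ 7.000000.
α=7, χ(Ḡ)=7; ϑ=7 lies between (collapsed).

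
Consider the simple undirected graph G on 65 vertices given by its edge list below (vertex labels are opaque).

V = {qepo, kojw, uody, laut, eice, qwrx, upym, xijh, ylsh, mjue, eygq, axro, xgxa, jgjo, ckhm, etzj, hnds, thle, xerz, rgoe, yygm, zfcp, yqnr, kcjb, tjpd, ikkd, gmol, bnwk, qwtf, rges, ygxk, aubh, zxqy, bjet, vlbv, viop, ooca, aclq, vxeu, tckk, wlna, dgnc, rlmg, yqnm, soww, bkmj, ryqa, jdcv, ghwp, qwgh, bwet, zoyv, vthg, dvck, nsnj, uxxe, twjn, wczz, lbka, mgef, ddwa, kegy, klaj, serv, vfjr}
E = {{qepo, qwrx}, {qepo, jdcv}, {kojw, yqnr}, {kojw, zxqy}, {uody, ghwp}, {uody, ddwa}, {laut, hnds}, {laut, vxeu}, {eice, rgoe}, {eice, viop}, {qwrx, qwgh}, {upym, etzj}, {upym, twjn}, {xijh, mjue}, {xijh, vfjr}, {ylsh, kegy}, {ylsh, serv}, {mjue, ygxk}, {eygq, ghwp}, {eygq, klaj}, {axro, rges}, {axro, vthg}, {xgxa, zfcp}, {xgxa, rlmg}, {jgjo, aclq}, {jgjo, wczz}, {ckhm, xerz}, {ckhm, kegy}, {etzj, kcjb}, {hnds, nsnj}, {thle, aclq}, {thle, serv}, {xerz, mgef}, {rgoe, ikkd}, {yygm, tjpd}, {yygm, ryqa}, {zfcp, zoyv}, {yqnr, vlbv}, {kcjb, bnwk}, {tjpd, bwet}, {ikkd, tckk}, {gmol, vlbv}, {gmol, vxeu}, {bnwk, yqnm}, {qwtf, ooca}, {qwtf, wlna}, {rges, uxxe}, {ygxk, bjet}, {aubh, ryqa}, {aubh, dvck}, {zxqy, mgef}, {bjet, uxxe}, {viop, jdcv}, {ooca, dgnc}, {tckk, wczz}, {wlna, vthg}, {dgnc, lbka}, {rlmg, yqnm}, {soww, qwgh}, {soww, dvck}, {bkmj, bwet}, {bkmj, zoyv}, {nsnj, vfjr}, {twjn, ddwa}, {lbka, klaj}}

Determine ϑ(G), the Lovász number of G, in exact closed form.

deg(mjue) = 2; N(mjue) = {xijh, ygxk}.
N(rges) = {axro, uxxe}, |N(rges)| = 2.
N(ylsh) = {kegy, serv}, |N(ylsh)| = 2.
Vertex bkmj has 2 neighbors: bwet, zoyv.
G on 65 vertices is 2-regular; this is C_{65}, the 65-cycle.
A has 33 distinct eigenvalues ≈ [2.0, 1.9907, 1.9627, 1.9165, 1.8523, 1.7709, 1.6729, 1.5593, 1.4312, 1.2897, 1.1361, 0.972, 0.7987, 0.618, 0.4316, 0.2411, 0.0483, -0.1449, -0.3367, -0.5254, -0.7092, -0.8864, -1.0553, -1.2143, -1.362, -1.497, -1.618, -1.7239, -1.8137, -1.8866, -1.9419, -1.979, -1.9977].
Lovász: ϑ = −65(-2*cos(pi/65))/(2+-(-1)*2*cos(pi/65)) = 65*cos(pi/65)/(cos(pi/65) + 1).
Numerically 32.4810126.
Lovász sandwich 32 ≤ 65*cos(pi/65)/(cos(pi/65) + 1) ≤ 33: both strict.

65*cos(pi/65)/(cos(pi/65) + 1)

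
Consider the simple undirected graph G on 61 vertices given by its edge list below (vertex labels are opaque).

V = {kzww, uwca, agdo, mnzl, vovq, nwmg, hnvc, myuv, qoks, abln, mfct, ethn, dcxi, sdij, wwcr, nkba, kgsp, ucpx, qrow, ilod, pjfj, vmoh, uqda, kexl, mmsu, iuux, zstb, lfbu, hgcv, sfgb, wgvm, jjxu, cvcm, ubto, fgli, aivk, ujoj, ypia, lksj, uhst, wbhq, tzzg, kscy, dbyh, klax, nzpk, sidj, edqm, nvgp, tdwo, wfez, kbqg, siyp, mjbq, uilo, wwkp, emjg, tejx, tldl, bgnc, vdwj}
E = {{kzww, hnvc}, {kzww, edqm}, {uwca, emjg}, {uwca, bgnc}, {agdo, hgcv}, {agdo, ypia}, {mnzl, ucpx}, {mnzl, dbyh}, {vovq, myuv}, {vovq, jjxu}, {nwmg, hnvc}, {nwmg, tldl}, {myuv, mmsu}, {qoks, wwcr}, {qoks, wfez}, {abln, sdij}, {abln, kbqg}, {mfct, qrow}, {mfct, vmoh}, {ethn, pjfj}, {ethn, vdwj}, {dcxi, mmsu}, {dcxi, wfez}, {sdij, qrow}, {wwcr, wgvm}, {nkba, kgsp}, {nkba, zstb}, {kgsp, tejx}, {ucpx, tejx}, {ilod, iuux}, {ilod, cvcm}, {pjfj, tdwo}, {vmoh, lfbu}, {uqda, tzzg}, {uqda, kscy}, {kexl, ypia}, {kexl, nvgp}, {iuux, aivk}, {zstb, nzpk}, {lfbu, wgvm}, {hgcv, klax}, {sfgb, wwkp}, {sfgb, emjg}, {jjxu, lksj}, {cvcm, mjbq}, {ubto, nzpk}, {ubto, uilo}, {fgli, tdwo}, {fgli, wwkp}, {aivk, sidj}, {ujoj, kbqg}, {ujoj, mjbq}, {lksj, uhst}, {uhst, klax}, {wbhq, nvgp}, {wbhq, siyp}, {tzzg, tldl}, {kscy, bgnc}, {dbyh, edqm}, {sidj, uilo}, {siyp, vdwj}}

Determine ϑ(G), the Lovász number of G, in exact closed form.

61*cos(pi/61)/(cos(pi/61) + 1)

N(aivk) = {iuux, sidj}, |N(aivk)| = 2.
deg(qrow) = 2; N(qrow) = {mfct, sdij}.
Vertex bgnc has 2 neighbors: uwca, kscy.
N(tdwo) = {pjfj, fgli}, |N(tdwo)| = 2.
Every vertex has degree 2 (N=61); a single 61-cycle (edge-transitive).
The 31 distinct eigenvalues: [2.0, 1.9894, 1.95771, 1.90527, 1.83263, 1.74057, 1.63006, 1.50226, 1.35855, 1.20043, 1.02959, 0.84783, 0.65708, 0.45938, 0.2568, 0.0515, -0.15435, -0.35856, -0.55897, -0.75346, -0.93995, -1.11649, -1.28119, -1.4323, -1.56824, -1.68755, -1.78897, -1.87143, -1.93406, -1.97618, -1.99735].
λ_max=2, λ_min=-2*cos(pi/61); ϑ = −61·λ_min/(λ_max−λ_min) = 61*cos(pi/61)/(cos(pi/61) + 1).
Numerically 30.479766457.
Check 30 ≤ 61*cos(pi/61)/(cos(pi/61) + 1) ≤ 31: both strict.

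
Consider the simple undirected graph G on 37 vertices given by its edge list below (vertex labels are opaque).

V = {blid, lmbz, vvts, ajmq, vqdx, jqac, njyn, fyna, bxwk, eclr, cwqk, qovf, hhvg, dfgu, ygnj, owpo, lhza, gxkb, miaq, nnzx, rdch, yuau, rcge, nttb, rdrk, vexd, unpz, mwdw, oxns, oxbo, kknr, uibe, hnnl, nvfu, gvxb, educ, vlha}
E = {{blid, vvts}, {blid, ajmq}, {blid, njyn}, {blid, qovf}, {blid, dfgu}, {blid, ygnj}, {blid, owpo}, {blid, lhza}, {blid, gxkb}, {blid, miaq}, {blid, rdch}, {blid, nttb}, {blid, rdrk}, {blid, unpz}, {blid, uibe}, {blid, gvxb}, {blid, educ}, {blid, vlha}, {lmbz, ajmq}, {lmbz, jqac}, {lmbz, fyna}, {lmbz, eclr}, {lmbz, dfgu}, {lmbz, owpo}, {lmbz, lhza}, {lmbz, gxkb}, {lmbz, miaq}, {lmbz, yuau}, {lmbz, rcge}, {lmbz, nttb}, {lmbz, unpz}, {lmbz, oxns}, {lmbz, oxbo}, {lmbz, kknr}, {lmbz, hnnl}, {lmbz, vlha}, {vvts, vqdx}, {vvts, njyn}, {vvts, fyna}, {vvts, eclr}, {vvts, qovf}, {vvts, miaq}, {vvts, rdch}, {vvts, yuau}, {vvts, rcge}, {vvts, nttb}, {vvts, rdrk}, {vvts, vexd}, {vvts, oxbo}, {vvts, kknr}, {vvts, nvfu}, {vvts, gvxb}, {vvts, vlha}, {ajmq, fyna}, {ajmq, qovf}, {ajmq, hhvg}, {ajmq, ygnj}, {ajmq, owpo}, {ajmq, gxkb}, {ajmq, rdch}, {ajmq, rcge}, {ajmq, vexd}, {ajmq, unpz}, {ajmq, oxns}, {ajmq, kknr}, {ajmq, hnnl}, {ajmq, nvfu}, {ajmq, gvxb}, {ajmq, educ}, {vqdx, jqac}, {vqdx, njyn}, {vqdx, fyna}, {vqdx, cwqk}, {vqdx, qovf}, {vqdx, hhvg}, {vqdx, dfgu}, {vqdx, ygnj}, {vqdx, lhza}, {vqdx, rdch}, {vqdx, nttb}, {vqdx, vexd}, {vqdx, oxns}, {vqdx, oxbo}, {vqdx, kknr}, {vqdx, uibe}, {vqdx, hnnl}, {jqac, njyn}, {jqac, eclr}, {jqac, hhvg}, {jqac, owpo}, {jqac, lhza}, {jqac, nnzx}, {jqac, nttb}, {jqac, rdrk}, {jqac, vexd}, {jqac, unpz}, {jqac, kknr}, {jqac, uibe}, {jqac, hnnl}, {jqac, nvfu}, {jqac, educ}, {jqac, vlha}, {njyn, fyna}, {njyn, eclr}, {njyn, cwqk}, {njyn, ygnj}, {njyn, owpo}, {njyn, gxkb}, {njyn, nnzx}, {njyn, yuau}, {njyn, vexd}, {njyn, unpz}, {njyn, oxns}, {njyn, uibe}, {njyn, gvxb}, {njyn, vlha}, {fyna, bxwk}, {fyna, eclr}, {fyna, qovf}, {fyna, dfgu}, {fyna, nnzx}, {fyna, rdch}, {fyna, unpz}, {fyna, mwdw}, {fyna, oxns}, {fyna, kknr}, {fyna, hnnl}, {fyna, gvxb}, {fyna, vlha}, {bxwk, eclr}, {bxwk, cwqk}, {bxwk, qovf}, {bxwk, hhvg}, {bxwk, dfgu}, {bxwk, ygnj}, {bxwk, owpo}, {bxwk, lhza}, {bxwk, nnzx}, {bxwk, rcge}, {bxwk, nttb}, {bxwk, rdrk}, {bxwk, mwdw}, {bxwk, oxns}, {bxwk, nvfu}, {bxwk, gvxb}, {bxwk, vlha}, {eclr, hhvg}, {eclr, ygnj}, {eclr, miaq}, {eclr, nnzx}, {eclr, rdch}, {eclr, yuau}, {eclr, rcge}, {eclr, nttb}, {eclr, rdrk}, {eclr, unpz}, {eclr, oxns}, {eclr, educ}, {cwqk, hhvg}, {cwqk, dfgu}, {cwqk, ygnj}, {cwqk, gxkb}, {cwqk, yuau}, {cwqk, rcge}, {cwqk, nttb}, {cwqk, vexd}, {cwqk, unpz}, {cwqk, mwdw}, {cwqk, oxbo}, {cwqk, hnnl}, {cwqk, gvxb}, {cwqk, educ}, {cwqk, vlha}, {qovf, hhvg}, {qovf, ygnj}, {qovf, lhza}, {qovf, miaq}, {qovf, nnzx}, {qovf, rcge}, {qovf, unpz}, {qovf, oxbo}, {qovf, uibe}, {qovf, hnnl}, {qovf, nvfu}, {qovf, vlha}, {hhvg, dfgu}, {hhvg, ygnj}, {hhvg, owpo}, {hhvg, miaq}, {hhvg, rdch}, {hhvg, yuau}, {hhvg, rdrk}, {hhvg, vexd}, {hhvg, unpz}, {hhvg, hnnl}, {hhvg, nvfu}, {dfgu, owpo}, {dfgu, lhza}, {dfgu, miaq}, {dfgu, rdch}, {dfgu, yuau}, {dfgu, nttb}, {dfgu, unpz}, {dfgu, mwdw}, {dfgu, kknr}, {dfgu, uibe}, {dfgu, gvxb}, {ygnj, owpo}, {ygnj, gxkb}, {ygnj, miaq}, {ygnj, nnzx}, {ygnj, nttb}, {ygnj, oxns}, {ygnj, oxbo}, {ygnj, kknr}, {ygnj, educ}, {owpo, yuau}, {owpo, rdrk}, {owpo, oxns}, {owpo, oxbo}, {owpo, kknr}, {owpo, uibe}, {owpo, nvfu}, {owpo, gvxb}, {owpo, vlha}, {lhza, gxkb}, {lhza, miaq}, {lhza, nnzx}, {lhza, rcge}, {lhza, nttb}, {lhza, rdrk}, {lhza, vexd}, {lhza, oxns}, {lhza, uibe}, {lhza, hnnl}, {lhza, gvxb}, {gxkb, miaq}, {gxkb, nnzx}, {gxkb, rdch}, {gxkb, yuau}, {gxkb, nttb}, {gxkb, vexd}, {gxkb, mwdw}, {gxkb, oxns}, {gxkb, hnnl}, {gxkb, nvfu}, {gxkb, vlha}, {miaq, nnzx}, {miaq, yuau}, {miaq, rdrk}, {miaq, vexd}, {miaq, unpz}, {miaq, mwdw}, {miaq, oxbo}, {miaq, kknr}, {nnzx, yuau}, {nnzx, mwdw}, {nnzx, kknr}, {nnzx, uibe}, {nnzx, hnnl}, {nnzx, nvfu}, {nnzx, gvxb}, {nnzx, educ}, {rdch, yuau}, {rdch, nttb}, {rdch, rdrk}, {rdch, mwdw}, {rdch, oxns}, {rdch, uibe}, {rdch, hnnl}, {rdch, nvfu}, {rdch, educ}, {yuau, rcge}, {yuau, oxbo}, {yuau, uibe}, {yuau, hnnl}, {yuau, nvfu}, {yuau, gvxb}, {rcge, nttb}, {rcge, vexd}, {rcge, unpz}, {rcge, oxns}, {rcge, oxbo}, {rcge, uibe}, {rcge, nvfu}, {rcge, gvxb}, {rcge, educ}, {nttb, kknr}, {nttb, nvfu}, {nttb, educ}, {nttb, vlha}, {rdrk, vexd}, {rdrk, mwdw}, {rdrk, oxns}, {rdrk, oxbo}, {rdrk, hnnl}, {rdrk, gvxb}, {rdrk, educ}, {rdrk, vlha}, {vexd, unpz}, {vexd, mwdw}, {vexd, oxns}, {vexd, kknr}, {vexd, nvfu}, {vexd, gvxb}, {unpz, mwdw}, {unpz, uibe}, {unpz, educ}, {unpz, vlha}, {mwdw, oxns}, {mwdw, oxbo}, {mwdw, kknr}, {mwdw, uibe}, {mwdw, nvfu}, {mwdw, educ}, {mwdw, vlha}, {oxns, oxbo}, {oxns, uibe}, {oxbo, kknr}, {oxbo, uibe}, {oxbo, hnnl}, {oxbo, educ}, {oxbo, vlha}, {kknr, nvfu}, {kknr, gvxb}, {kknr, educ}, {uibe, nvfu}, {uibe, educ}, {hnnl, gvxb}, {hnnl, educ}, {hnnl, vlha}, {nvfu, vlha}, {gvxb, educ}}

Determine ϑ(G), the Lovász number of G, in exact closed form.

deg(unpz) = 18; N(unpz) = {blid, lmbz, ajmq, jqac, njyn, fyna, eclr, cwqk, qovf, hhvg, dfgu, miaq, rcge, vexd, mwdw, uibe, educ, vlha}.
deg(educ) = 18; N(educ) = {blid, ajmq, jqac, eclr, cwqk, ygnj, nnzx, rdch, rcge, nttb, rdrk, unpz, mwdw, oxbo, kknr, uibe, hnnl, gvxb}.
N(rdch) = {blid, vvts, ajmq, vqdx, fyna, eclr, hhvg, dfgu, gxkb, yuau, nttb, rdrk, mwdw, oxns, uibe, hnnl, nvfu, educ}, |N(rdch)| = 18.
N(vexd) = {vvts, ajmq, vqdx, jqac, njyn, cwqk, hhvg, lhza, gxkb, miaq, rcge, rdrk, unpz, mwdw, oxns, kknr, nvfu, gvxb}, |N(vexd)| = 18.
G on 37 vertices is 18-regular; strongly regular (37,18,8,9).
A has 3 distinct eigenvalues ≈ [18.0, 2.5414, -3.5414].
Lovász (edge-transitive): ϑ = −37·(-sqrt(37)/2 - 1/2)/((18)−(-sqrt(37)/2 - 1/2)) = sqrt(37).
Numerically 6.082763.

sqrt(37)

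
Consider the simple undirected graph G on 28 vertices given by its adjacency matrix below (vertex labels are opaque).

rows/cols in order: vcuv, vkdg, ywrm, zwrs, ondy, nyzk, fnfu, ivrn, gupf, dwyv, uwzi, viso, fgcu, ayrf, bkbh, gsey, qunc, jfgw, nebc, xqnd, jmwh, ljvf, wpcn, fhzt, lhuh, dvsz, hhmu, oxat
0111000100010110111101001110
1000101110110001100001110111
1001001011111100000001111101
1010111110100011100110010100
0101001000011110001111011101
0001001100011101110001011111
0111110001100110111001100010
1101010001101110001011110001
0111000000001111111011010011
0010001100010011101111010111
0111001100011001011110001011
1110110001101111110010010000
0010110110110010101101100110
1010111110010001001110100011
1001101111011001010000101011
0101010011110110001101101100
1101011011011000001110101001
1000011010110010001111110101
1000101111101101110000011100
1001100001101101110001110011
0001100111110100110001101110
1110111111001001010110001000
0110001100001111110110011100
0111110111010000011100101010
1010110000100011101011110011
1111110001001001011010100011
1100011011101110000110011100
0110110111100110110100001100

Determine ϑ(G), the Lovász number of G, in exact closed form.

7

N(zwrs) = {vcuv, ywrm, ondy, nyzk, fnfu, ivrn, gupf, uwzi, bkbh, gsey, qunc, xqnd, jmwh, fhzt, dvsz}, |N(zwrs)| = 15.
deg(dwyv) = 15; N(dwyv) = {ywrm, fnfu, ivrn, viso, bkbh, gsey, qunc, nebc, xqnd, jmwh, ljvf, fhzt, dvsz, hhmu, oxat}.
deg(bkbh) = 15; N(bkbh) = {vcuv, zwrs, ondy, fnfu, ivrn, gupf, dwyv, viso, fgcu, gsey, jfgw, wpcn, lhuh, hhmu, oxat}.
deg(qunc) = 15; N(qunc) = {vcuv, vkdg, zwrs, nyzk, fnfu, gupf, dwyv, viso, fgcu, nebc, xqnd, jmwh, wpcn, lhuh, oxat}.
G on 28 vertices is 15-regular; this is K(8,2), the Kneser graph.
Distinct eigenvalues (to 3 d.p.): [15.0, 1.0, -5.0].
With N=28: ϑ(G) = 28·(-1*(-5))/(15−(-5)) = 7.
Numerically 7.000000.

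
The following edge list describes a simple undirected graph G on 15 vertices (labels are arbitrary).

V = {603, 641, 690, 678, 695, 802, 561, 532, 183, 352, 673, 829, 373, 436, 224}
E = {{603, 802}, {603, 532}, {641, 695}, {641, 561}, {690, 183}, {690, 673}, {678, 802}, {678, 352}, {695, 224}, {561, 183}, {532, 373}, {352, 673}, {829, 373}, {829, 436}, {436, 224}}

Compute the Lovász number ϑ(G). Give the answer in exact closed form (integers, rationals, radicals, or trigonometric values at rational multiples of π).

15*cos(pi/15)/(cos(pi/15) + 1)

Vertex 690 has 2 neighbors: 183, 673.
deg(561) = 2; N(561) = {641, 183}.
Vertex 603 has 2 neighbors: 802, 532.
deg(183) = 2; N(183) = {690, 561}.
deg(v) = 2 for all v (|V|=15); the odd cycle C_{15}.
A has 8 distinct eigenvalues ≈ [2.0, 1.827, 1.338, 0.618, -0.209, -1.0, -1.618, -1.956].
λ_max=2, λ_min=-2*cos(pi/15); ϑ = −15·λ_min/(λ_max−λ_min) = 15*cos(pi/15)/(cos(pi/15) + 1).
ϑ(G) ≈ 7.41714825.
Lovász sandwich 7 ≤ 15*cos(pi/15)/(cos(pi/15) + 1) ≤ 8: both strict.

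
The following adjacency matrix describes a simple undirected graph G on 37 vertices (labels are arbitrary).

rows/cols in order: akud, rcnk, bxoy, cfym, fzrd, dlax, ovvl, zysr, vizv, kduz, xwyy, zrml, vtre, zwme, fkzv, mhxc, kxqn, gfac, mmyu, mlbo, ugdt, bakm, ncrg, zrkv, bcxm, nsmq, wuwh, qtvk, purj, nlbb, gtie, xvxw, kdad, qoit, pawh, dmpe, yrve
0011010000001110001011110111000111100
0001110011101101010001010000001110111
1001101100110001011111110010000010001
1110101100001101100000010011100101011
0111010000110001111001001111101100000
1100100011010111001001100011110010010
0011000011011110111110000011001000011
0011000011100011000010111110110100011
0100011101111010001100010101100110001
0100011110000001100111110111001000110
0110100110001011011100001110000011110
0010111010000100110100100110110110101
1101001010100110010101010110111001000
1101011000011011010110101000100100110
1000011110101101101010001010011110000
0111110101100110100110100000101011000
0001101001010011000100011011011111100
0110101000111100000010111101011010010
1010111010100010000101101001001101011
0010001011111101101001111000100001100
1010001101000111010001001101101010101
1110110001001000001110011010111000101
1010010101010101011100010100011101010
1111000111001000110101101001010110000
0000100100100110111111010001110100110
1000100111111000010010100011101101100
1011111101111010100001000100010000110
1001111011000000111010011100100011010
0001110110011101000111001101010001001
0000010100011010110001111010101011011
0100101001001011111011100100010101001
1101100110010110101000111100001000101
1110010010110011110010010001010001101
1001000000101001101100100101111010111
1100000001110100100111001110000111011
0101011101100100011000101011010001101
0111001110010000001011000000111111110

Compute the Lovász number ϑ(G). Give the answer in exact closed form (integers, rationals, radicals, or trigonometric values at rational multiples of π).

deg(pawh) = 18; N(pawh) = {akud, rcnk, kduz, xwyy, zrml, zwme, kxqn, mlbo, ugdt, bakm, bcxm, nsmq, wuwh, xvxw, kdad, qoit, dmpe, yrve}.
deg(qtvk) = 18; N(qtvk) = {akud, cfym, fzrd, dlax, ovvl, vizv, kduz, kxqn, gfac, mmyu, ugdt, zrkv, bcxm, nsmq, purj, kdad, qoit, dmpe}.
Vertex gtie has 18 neighbors: rcnk, fzrd, ovvl, kduz, vtre, fkzv, mhxc, kxqn, gfac, mmyu, ugdt, bakm, ncrg, nsmq, nlbb, xvxw, qoit, yrve.
N(cfym) = {akud, rcnk, bxoy, fzrd, ovvl, zysr, vtre, zwme, mhxc, kxqn, zrkv, wuwh, qtvk, purj, xvxw, qoit, dmpe, yrve}, |N(cfym)| = 18.
18-regular, N=37; strongly regular (37,18,8,9).
Distinct eigenvalues (to 5 d.p.): [18.0, 2.54138, -3.54138].
λ_max=18, λ_min=-sqrt(37)/2 - 1/2; ϑ = −37·λ_min/(λ_max−λ_min) = sqrt(37).
Numerically 6.08276253.

sqrt(37)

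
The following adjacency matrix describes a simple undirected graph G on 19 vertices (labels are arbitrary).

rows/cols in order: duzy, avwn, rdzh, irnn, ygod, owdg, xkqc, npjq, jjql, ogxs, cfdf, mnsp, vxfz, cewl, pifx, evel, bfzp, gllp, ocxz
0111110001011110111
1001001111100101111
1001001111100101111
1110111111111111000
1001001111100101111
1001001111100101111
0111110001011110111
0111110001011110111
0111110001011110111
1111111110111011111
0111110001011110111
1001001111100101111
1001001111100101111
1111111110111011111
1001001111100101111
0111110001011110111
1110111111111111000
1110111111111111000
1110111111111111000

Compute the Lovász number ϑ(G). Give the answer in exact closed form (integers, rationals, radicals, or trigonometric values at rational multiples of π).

deg(gllp) = 15; N(gllp) = {duzy, avwn, rdzh, ygod, owdg, xkqc, npjq, jjql, ogxs, cfdf, mnsp, vxfz, cewl, pifx, evel}.
deg(rdzh) = 12; N(rdzh) = {duzy, irnn, xkqc, npjq, jjql, ogxs, cfdf, cewl, evel, bfzp, gllp, ocxz}.
N(cfdf) = {avwn, rdzh, irnn, ygod, owdg, ogxs, mnsp, vxfz, cewl, pifx, bfzp, gllp, ocxz}, |N(cfdf)| = 13.
Vertex pifx has 12 neighbors: duzy, irnn, xkqc, npjq, jjql, ogxs, cfdf, cewl, evel, bfzp, gllp, ocxz.
4 parts of sizes [7, 6, 4, 2]; α(G) = 7 = ϑ (perfect).
≈ 7.000000000 (to 9 d.p.).
Lovász sandwich 7 ≤ 7 ≤ 7: collapsed.

7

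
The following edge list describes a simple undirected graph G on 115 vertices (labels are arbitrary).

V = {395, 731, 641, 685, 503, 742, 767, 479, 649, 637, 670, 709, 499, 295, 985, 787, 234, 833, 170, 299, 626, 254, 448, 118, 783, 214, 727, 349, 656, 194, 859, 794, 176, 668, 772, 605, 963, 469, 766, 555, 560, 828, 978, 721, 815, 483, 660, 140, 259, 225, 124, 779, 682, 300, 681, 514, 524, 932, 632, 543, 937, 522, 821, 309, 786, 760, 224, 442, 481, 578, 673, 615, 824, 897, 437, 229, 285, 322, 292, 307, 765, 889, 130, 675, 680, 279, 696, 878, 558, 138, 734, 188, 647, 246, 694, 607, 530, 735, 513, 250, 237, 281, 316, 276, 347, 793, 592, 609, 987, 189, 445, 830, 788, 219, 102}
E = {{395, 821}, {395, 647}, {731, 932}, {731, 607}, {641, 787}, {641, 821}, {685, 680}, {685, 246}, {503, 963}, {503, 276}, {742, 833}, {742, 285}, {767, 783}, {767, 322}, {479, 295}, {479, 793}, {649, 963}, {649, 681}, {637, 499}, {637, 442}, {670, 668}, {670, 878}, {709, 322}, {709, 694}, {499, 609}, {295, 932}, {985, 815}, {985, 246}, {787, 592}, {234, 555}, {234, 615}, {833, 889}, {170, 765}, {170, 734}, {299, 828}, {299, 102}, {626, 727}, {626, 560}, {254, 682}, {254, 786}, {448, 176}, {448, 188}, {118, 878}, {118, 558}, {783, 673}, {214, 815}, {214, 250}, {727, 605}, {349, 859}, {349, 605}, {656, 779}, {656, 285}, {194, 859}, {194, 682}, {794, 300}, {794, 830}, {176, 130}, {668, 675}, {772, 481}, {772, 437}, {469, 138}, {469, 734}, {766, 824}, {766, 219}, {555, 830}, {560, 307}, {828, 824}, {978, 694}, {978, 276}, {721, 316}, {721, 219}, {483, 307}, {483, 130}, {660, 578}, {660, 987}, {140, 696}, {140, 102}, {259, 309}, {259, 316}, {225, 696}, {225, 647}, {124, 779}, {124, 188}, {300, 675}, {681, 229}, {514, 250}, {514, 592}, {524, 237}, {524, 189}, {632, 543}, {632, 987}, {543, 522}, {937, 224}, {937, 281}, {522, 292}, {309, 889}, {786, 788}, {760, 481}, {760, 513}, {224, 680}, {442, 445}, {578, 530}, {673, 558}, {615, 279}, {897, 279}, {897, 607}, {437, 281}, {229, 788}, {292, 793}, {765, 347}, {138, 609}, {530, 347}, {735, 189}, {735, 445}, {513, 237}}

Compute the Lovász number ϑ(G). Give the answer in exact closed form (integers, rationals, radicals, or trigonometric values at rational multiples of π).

115*cos(pi/115)/(cos(pi/115) + 1)

Vertex 783 has 2 neighbors: 767, 673.
deg(824) = 2; N(824) = {766, 828}.
N(124) = {779, 188}, |N(124)| = 2.
Vertex 649 has 2 neighbors: 963, 681.
2-regular, N=115; connected 2-regular on 115 ⇒ C_{115}.
spec(A) ≈ [2.0, 1.997, 1.988, 1.973, 1.952, 1.926, 1.893, 1.856, 1.812, 1.763, 1.709, 1.65, 1.585, 1.516, 1.443, 1.365, 1.283, 1.198, 1.108, 1.016, 0.92, 0.822, 0.721, 0.618, 0.513, 0.407, 0.299, 0.191, 0.082, -0.027, -0.136, -0.245, -0.353, -0.46, -0.566, -0.67, -0.772, -0.871, -0.968, -1.062, -1.153, -1.241, -1.325, -1.405, -1.48, -1.551, -1.618, -1.68, -1.737, -1.788, -1.834, -1.875, -1.91, -1.94, -1.964, -1.981, -1.993, -1.999] (distinct, 3 d.p.).
With N=115: ϑ(G) = 115·(-(-1)*2*cos(pi/115))/(2−(-2*cos(pi/115))) = 115*cos(pi/115)/(cos(pi/115) + 1).
ϑ(G) ≈ 57.489270835.
Sandwich: α(G)=57 ≤ ϑ(G)=115*cos(pi/115)/(cos(pi/115) + 1) ≤ χ(Ḡ)=58 (both strict).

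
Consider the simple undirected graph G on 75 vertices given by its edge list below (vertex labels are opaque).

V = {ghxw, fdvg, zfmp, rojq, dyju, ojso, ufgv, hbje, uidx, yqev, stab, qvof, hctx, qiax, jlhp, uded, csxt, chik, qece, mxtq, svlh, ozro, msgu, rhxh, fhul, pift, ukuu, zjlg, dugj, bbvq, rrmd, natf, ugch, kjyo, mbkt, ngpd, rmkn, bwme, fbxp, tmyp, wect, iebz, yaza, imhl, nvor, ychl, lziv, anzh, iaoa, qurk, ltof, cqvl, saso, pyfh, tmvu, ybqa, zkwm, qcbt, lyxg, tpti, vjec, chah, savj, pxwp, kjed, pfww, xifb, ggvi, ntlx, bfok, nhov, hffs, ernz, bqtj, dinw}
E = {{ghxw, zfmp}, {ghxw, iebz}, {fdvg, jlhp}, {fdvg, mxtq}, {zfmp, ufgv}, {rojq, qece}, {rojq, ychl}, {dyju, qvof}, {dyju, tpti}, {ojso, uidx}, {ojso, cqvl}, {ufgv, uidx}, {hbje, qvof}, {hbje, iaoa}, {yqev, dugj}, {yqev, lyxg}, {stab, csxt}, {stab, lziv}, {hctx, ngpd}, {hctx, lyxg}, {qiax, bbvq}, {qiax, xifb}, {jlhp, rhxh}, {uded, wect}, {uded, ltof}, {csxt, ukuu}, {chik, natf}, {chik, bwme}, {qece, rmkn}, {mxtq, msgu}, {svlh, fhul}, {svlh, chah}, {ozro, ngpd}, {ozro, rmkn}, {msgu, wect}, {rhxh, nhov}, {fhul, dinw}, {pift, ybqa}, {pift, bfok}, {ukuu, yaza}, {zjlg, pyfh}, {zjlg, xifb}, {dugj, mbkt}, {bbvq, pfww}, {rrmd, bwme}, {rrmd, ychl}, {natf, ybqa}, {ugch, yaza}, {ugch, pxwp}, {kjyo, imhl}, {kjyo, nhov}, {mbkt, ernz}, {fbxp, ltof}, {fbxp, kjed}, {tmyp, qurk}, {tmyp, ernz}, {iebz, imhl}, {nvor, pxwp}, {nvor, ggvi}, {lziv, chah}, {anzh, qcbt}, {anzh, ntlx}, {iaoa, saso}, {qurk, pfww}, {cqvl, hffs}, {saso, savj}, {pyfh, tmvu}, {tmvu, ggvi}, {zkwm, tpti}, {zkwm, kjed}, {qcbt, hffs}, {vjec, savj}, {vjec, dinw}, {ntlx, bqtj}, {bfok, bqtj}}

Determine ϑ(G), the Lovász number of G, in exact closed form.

75*cos(pi/75)/(cos(pi/75) + 1)

Vertex uidx has 2 neighbors: ojso, ufgv.
N(mxtq) = {fdvg, msgu}, |N(mxtq)| = 2.
deg(saso) = 2; N(saso) = {iaoa, savj}.
Vertex rhxh has 2 neighbors: jlhp, nhov.
G on 75 vertices is 2-regular; the odd cycle C_{75}.
The 38 distinct eigenvalues: [2.0, 1.993, 1.972, 1.937, 1.889, 1.827, 1.753, 1.666, 1.567, 1.458, 1.338, 1.209, 1.072, 0.927, 0.775, 0.618, 0.457, 0.292, 0.126, -0.042, -0.209, -0.375, -0.538, -0.697, -0.852, -1.0, -1.141, -1.275, -1.399, -1.514, -1.618, -1.711, -1.791, -1.86, -1.915, -1.956, -1.984, -1.998].
Lovász (edge-transitive): ϑ = −75·(-2*cos(pi/75))/((2)−(-2*cos(pi/75))) = 75*cos(pi/75)/(cos(pi/75) + 1).
ϑ(G) ≈ 37.4835458.
Check 37 ≤ 75*cos(pi/75)/(cos(pi/75) + 1) ≤ 38: both strict.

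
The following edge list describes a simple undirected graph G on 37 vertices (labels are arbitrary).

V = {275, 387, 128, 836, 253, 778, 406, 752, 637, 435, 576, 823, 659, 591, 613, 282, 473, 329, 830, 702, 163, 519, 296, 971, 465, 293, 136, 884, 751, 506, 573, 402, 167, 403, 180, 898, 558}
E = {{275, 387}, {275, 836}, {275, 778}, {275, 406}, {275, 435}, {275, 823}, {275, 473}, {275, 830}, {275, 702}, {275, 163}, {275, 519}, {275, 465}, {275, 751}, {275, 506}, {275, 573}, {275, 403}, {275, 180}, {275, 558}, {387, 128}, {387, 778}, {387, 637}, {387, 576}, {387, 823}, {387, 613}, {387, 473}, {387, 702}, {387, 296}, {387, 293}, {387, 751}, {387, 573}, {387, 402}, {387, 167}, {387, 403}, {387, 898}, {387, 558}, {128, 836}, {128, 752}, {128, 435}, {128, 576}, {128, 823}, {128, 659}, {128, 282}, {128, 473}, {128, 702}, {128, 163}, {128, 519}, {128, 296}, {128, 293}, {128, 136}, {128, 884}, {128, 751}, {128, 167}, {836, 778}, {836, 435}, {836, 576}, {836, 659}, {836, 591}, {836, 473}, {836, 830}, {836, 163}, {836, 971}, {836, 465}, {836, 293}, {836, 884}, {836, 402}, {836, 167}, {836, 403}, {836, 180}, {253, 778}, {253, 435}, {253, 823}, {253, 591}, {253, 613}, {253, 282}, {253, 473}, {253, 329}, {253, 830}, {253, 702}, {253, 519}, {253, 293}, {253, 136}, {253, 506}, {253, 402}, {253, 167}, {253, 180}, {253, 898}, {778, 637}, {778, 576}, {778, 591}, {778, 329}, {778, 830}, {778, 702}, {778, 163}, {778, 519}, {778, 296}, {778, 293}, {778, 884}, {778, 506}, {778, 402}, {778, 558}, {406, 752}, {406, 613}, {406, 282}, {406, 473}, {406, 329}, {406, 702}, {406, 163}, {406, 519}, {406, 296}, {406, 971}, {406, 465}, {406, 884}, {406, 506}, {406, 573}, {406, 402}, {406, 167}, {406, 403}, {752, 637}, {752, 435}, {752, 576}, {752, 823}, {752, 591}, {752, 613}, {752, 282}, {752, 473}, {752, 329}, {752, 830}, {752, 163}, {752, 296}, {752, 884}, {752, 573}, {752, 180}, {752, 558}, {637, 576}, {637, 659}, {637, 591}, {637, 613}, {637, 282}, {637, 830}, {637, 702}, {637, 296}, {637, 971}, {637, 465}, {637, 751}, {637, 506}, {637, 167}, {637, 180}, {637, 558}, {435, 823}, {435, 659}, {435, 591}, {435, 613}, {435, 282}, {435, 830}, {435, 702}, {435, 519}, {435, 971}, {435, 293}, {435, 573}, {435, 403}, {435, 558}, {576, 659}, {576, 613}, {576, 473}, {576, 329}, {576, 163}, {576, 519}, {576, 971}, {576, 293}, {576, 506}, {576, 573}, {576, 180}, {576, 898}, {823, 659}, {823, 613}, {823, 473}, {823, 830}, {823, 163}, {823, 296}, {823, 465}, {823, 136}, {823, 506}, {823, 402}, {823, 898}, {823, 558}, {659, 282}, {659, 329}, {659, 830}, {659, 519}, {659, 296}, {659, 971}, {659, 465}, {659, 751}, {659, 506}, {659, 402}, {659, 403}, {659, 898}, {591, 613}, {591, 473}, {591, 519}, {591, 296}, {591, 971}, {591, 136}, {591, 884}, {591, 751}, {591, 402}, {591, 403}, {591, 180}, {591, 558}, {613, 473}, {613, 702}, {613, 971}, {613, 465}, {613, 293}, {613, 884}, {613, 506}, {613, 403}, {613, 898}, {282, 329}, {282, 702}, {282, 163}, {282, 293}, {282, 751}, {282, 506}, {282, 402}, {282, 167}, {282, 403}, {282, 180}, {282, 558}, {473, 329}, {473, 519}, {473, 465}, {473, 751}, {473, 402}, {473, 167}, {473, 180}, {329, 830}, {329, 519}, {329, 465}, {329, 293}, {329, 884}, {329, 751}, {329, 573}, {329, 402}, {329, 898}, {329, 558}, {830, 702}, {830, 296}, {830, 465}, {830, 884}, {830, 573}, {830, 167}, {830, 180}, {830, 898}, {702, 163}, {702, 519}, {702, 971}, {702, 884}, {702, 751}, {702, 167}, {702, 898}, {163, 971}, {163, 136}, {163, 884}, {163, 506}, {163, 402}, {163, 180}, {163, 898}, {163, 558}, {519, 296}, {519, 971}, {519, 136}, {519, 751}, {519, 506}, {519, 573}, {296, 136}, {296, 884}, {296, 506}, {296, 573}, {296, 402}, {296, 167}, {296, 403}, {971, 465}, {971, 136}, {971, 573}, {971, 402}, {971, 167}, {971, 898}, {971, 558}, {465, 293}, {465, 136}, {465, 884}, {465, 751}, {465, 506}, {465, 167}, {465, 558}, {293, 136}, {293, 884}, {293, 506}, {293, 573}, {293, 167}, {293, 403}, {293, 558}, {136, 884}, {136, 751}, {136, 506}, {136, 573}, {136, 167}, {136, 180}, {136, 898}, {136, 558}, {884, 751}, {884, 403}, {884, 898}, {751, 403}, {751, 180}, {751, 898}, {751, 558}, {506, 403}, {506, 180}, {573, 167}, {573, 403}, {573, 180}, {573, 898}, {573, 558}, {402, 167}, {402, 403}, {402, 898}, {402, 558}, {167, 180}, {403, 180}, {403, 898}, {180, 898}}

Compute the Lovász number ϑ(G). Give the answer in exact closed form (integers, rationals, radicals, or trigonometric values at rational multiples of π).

sqrt(37)

deg(898) = 18; N(898) = {387, 253, 576, 823, 659, 613, 329, 830, 702, 163, 971, 136, 884, 751, 573, 402, 403, 180}.
N(136) = {128, 253, 823, 591, 163, 519, 296, 971, 465, 293, 884, 751, 506, 573, 167, 180, 898, 558}, |N(136)| = 18.
deg(402) = 18; N(402) = {387, 836, 253, 778, 406, 823, 659, 591, 282, 473, 329, 163, 296, 971, 167, 403, 898, 558}.
deg(778) = 18; N(778) = {275, 387, 836, 253, 637, 576, 591, 329, 830, 702, 163, 519, 296, 293, 884, 506, 402, 558}.
18-regular, N=37; strongly regular (37,18,8,9).
A has 3 distinct eigenvalues ≈ [18.0, 2.541381, -3.541381].
With N=37: ϑ(G) = 37·(-(-sqrt(37)/2 - 1/2))/(18−(-sqrt(37)/2 - 1/2)) = sqrt(37).
Numerically 6.082762530.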